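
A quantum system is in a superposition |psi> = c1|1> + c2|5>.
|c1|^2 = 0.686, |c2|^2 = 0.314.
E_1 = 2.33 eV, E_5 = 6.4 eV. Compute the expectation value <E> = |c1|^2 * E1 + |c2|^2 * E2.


<E> = |c1|^2 * E1 + |c2|^2 * E2
= 0.686 * 2.33 + 0.314 * 6.4
= 1.5984 + 2.0096
= 3.608 eV

3.608


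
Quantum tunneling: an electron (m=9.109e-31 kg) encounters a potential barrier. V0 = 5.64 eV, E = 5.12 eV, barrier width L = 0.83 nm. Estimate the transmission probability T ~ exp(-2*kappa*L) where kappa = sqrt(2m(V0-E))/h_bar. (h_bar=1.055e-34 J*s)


V0 - E = 0.52 eV = 8.3304e-20 J
kappa = sqrt(2 * m * (V0-E)) / h_bar
= sqrt(2 * 9.109e-31 * 8.3304e-20) / 1.055e-34
= 3.6926e+09 /m
2*kappa*L = 2 * 3.6926e+09 * 0.83e-9
= 6.1297
T = exp(-6.1297) = 2.177244e-03

2.177244e-03


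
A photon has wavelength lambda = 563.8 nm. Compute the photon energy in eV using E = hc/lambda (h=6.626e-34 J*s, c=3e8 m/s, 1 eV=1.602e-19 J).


E = hc / lambda
= (6.626e-34)(3e8) / (563.8e-9)
= 1.9878e-25 / 5.6380e-07
= 3.5257e-19 J
Converting to eV: 3.5257e-19 / 1.602e-19
= 2.2008 eV

2.2008


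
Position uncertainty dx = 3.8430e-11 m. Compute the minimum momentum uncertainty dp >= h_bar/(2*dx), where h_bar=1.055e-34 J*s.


dp = h_bar / (2 * dx)
= 1.055e-34 / (2 * 3.8430e-11)
= 1.055e-34 / 7.6860e-11
= 1.3726e-24 kg*m/s

1.3726e-24


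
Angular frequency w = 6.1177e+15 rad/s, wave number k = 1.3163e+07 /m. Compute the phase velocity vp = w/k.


vp = w / k
= 6.1177e+15 / 1.3163e+07
= 4.6476e+08 m/s

4.6476e+08


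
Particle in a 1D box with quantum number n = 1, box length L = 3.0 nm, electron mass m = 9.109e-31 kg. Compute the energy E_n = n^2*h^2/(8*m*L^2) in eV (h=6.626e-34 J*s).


E = n^2 * h^2 / (8 * m * L^2)
= 1^2 * (6.626e-34)^2 / (8 * 9.109e-31 * (3.0e-9)^2)
= 1 * 4.3904e-67 / (8 * 9.109e-31 * 9.0000e-18)
= 6.6942e-21 J
= 0.0418 eV

0.0418


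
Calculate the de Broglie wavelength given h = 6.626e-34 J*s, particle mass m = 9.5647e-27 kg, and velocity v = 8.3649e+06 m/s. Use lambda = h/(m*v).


lambda = h / (m * v)
= 6.626e-34 / (9.5647e-27 * 8.3649e+06)
= 6.626e-34 / 8.0008e-20
= 8.2817e-15 m

8.2817e-15


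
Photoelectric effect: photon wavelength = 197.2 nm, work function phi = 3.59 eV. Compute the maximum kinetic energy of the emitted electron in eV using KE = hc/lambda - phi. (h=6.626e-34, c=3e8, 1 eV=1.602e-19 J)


E_photon = hc / lambda
= (6.626e-34)(3e8) / (197.2e-9)
= 1.0080e-18 J
= 6.2922 eV
KE = E_photon - phi
= 6.2922 - 3.59
= 2.7022 eV

2.7022


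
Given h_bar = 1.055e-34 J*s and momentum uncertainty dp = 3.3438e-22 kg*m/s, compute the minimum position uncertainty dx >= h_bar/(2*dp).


dx = h_bar / (2 * dp)
= 1.055e-34 / (2 * 3.3438e-22)
= 1.055e-34 / 6.6876e-22
= 1.5775e-13 m

1.5775e-13


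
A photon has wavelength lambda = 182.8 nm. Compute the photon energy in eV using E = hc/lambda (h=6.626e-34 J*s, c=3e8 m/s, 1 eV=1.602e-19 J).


E = hc / lambda
= (6.626e-34)(3e8) / (182.8e-9)
= 1.9878e-25 / 1.8280e-07
= 1.0874e-18 J
Converting to eV: 1.0874e-18 / 1.602e-19
= 6.7879 eV

6.7879


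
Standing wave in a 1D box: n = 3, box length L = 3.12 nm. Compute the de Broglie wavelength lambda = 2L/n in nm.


lambda = 2L / n
= 2 * 3.12 / 3
= 6.24 / 3
= 2.08 nm

2.08


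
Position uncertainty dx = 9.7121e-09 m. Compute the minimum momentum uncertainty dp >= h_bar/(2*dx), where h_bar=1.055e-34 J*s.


dp = h_bar / (2 * dx)
= 1.055e-34 / (2 * 9.7121e-09)
= 1.055e-34 / 1.9424e-08
= 5.4314e-27 kg*m/s

5.4314e-27


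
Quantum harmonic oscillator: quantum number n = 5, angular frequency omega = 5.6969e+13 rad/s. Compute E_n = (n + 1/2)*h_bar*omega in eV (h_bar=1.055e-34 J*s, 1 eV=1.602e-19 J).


E = (n + 1/2) * h_bar * omega
= (5 + 0.5) * 1.055e-34 * 5.6969e+13
= 5.5 * 6.0102e-21
= 3.3056e-20 J
= 0.2063 eV

0.2063


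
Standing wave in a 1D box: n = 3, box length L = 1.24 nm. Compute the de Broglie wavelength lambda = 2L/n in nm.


lambda = 2L / n
= 2 * 1.24 / 3
= 2.48 / 3
= 0.8267 nm

0.8267


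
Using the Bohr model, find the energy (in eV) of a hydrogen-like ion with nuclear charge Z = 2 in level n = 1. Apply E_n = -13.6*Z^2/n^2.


E_n = -13.6 * Z^2 / n^2
= -13.6 * 2^2 / 1^2
= -13.6 * 4 / 1
= -54.4 eV

-54.4


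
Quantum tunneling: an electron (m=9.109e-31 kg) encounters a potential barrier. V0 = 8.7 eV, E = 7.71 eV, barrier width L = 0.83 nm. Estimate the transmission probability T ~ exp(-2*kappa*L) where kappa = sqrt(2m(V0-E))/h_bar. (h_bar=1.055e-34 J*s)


V0 - E = 0.99 eV = 1.5860e-19 J
kappa = sqrt(2 * m * (V0-E)) / h_bar
= sqrt(2 * 9.109e-31 * 1.5860e-19) / 1.055e-34
= 5.0950e+09 /m
2*kappa*L = 2 * 5.0950e+09 * 0.83e-9
= 8.4577
T = exp(-8.4577) = 2.122491e-04

2.122491e-04


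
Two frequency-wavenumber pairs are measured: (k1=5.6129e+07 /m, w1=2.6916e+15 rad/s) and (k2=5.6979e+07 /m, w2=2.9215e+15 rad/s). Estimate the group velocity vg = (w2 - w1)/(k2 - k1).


vg = (w2 - w1) / (k2 - k1)
= (2.9215e+15 - 2.6916e+15) / (5.6979e+07 - 5.6129e+07)
= 2.2990e+14 / 8.5000e+05
= 2.7047e+08 m/s

2.7047e+08


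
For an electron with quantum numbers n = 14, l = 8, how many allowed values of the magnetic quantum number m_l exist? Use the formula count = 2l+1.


m_l ranges from -l to +l in integer steps
So m_l goes from -8 to +8
Count = 2l + 1 = 2*8 + 1
= 17

17


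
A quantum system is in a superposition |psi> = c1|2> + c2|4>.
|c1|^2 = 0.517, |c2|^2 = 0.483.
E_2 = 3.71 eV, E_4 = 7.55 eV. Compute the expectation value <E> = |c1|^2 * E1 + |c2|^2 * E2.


<E> = |c1|^2 * E1 + |c2|^2 * E2
= 0.517 * 3.71 + 0.483 * 7.55
= 1.9181 + 3.6466
= 5.5647 eV

5.5647


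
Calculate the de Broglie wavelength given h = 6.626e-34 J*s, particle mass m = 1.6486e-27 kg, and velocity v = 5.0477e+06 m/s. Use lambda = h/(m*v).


lambda = h / (m * v)
= 6.626e-34 / (1.6486e-27 * 5.0477e+06)
= 6.626e-34 / 8.3216e-21
= 7.9624e-14 m

7.9624e-14


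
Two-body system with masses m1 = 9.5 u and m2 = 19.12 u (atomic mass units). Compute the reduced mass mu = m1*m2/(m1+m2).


mu = m1 * m2 / (m1 + m2)
= 9.5 * 19.12 / (9.5 + 19.12)
= 181.64 / 28.62
= 6.3466 u

6.3466


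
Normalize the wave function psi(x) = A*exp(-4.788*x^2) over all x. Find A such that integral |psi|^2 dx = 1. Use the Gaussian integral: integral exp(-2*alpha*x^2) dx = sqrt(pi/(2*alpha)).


integral |psi|^2 dx = A^2 * sqrt(pi/(2*alpha)) = 1
A^2 = sqrt(2*alpha/pi)
= sqrt(2 * 4.788 / pi)
= 1.745891
A = sqrt(1.745891)
= 1.3213

1.3213


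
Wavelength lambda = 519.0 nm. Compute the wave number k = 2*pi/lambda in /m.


k = 2 * pi / lambda
= 6.2832 / (519.0e-9)
= 6.2832 / 5.1900e-07
= 1.2106e+07 /m

1.2106e+07


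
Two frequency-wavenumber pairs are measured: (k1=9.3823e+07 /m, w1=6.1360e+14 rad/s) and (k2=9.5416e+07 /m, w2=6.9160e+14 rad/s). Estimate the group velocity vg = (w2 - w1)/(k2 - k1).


vg = (w2 - w1) / (k2 - k1)
= (6.9160e+14 - 6.1360e+14) / (9.5416e+07 - 9.3823e+07)
= 7.8000e+13 / 1.5930e+06
= 4.8964e+07 m/s

4.8964e+07


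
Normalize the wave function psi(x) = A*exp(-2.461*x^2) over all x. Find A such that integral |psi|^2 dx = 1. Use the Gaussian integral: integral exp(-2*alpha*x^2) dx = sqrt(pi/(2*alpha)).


integral |psi|^2 dx = A^2 * sqrt(pi/(2*alpha)) = 1
A^2 = sqrt(2*alpha/pi)
= sqrt(2 * 2.461 / pi)
= 1.251687
A = sqrt(1.251687)
= 1.1188

1.1188


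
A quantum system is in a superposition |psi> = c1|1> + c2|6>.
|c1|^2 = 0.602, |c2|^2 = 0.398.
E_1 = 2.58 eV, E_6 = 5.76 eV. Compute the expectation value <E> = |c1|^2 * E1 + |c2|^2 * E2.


<E> = |c1|^2 * E1 + |c2|^2 * E2
= 0.602 * 2.58 + 0.398 * 5.76
= 1.5532 + 2.2925
= 3.8456 eV

3.8456


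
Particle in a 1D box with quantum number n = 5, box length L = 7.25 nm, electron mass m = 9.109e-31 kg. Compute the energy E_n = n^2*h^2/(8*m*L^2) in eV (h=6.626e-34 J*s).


E = n^2 * h^2 / (8 * m * L^2)
= 5^2 * (6.626e-34)^2 / (8 * 9.109e-31 * (7.25e-9)^2)
= 25 * 4.3904e-67 / (8 * 9.109e-31 * 5.2563e-17)
= 2.8655e-20 J
= 0.1789 eV

0.1789


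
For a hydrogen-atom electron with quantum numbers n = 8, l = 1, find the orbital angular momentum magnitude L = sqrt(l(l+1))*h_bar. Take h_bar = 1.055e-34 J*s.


L = sqrt(l*(l+1)) * h_bar
= sqrt(1 * 2) * 1.055e-34
= sqrt(2) * 1.055e-34
= 1.4142 * 1.055e-34
= 1.4920e-34 J*s

1.4920e-34


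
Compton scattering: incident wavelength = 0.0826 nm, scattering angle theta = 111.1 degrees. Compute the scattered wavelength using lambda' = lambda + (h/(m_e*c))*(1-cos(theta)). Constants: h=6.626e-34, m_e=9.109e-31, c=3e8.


Compton wavelength: h/(m_e*c) = 2.4247e-12 m
d_lambda = 2.4247e-12 * (1 - cos(111.1 deg))
= 2.4247e-12 * 1.359997
= 3.2976e-12 m = 0.003298 nm
lambda' = 0.0826 + 0.003298
= 0.085898 nm

0.085898


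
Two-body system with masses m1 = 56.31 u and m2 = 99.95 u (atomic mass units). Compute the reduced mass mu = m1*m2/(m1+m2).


mu = m1 * m2 / (m1 + m2)
= 56.31 * 99.95 / (56.31 + 99.95)
= 5628.1845 / 156.26
= 36.0181 u

36.0181


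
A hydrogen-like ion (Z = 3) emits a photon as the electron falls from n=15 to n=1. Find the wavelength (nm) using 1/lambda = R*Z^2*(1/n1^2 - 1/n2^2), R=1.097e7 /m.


1/lambda = R * Z^2 * (1/n1^2 - 1/n2^2)
= 1.097e7 * 3^2 * (1/1^2 - 1/15^2)
= 1.097e7 * 9 * (1.0 - 0.004444)
= 9.8291e+07 /m
lambda = 1 / 9.8291e+07
= 10.1739 nm

10.1739


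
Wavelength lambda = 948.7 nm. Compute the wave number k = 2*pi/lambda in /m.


k = 2 * pi / lambda
= 6.2832 / (948.7e-9)
= 6.2832 / 9.4870e-07
= 6.6229e+06 /m

6.6229e+06


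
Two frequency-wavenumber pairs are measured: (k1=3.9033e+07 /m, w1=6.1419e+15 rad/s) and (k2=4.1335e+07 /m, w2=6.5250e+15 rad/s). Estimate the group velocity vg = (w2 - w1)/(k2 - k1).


vg = (w2 - w1) / (k2 - k1)
= (6.5250e+15 - 6.1419e+15) / (4.1335e+07 - 3.9033e+07)
= 3.8310e+14 / 2.3020e+06
= 1.6642e+08 m/s

1.6642e+08


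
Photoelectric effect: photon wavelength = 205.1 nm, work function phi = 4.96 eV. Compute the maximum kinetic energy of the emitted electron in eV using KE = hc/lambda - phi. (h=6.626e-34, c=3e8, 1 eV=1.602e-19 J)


E_photon = hc / lambda
= (6.626e-34)(3e8) / (205.1e-9)
= 9.6919e-19 J
= 6.0498 eV
KE = E_photon - phi
= 6.0498 - 4.96
= 1.0898 eV

1.0898


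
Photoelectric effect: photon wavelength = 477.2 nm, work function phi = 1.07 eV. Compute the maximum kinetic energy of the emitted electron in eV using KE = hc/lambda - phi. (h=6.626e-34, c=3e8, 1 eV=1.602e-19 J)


E_photon = hc / lambda
= (6.626e-34)(3e8) / (477.2e-9)
= 4.1655e-19 J
= 2.6002 eV
KE = E_photon - phi
= 2.6002 - 1.07
= 1.5302 eV

1.5302


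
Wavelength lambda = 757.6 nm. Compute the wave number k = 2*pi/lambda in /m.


k = 2 * pi / lambda
= 6.2832 / (757.6e-9)
= 6.2832 / 7.5760e-07
= 8.2935e+06 /m

8.2935e+06


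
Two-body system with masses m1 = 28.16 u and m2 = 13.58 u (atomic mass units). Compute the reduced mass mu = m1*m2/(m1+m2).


mu = m1 * m2 / (m1 + m2)
= 28.16 * 13.58 / (28.16 + 13.58)
= 382.4128 / 41.74
= 9.1618 u

9.1618


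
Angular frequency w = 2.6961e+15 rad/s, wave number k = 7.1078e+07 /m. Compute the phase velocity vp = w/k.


vp = w / k
= 2.6961e+15 / 7.1078e+07
= 3.7932e+07 m/s

3.7932e+07


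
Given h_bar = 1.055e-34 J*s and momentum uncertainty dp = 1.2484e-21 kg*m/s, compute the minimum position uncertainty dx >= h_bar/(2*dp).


dx = h_bar / (2 * dp)
= 1.055e-34 / (2 * 1.2484e-21)
= 1.055e-34 / 2.4968e-21
= 4.2254e-14 m

4.2254e-14


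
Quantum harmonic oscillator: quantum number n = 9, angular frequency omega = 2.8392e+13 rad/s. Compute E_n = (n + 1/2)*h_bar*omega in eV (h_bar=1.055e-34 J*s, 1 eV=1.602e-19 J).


E = (n + 1/2) * h_bar * omega
= (9 + 0.5) * 1.055e-34 * 2.8392e+13
= 9.5 * 2.9954e-21
= 2.8456e-20 J
= 0.1776 eV

0.1776


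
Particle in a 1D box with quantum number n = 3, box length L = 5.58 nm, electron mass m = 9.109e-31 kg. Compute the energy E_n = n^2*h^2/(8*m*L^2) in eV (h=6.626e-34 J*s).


E = n^2 * h^2 / (8 * m * L^2)
= 3^2 * (6.626e-34)^2 / (8 * 9.109e-31 * (5.58e-9)^2)
= 9 * 4.3904e-67 / (8 * 9.109e-31 * 3.1136e-17)
= 1.7415e-20 J
= 0.1087 eV

0.1087


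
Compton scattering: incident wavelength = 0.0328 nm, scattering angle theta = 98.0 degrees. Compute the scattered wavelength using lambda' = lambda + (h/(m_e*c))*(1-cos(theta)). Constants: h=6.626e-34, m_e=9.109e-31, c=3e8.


Compton wavelength: h/(m_e*c) = 2.4247e-12 m
d_lambda = 2.4247e-12 * (1 - cos(98.0 deg))
= 2.4247e-12 * 1.139173
= 2.7622e-12 m = 0.002762 nm
lambda' = 0.0328 + 0.002762
= 0.035562 nm

0.035562


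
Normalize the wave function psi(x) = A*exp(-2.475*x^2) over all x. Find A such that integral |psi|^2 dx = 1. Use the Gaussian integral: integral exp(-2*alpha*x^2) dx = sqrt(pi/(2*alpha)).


integral |psi|^2 dx = A^2 * sqrt(pi/(2*alpha)) = 1
A^2 = sqrt(2*alpha/pi)
= sqrt(2 * 2.475 / pi)
= 1.255243
A = sqrt(1.255243)
= 1.1204

1.1204


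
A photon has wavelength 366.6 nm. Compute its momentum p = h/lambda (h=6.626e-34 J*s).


p = h / lambda
= 6.626e-34 / (366.6e-9)
= 6.626e-34 / 3.6660e-07
= 1.8074e-27 kg*m/s

1.8074e-27


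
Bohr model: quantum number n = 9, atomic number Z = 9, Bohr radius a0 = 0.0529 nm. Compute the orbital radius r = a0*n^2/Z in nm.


r = a0 * n^2 / Z
= 0.0529 * 9^2 / 9
= 0.0529 * 81 / 9
= 0.4761 nm

0.4761


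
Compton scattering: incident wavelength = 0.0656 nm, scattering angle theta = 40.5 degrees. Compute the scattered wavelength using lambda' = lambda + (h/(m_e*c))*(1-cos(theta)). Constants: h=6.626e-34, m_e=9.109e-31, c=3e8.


Compton wavelength: h/(m_e*c) = 2.4247e-12 m
d_lambda = 2.4247e-12 * (1 - cos(40.5 deg))
= 2.4247e-12 * 0.239594
= 5.8095e-13 m = 0.000581 nm
lambda' = 0.0656 + 0.000581
= 0.066181 nm

0.066181


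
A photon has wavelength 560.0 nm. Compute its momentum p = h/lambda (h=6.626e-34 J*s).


p = h / lambda
= 6.626e-34 / (560.0e-9)
= 6.626e-34 / 5.6000e-07
= 1.1832e-27 kg*m/s

1.1832e-27


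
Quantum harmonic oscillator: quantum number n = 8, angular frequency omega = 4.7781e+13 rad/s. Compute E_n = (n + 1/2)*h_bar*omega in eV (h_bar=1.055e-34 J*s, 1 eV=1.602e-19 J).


E = (n + 1/2) * h_bar * omega
= (8 + 0.5) * 1.055e-34 * 4.7781e+13
= 8.5 * 5.0409e-21
= 4.2848e-20 J
= 0.2675 eV

0.2675


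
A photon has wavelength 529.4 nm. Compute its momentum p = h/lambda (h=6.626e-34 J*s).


p = h / lambda
= 6.626e-34 / (529.4e-9)
= 6.626e-34 / 5.2940e-07
= 1.2516e-27 kg*m/s

1.2516e-27


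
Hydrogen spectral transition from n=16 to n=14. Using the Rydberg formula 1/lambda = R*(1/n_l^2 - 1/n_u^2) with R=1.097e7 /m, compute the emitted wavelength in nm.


1/lambda = R * (1/n_l^2 - 1/n_u^2)
= 1.097e7 * (1/14^2 - 1/16^2)
= 1.097e7 * (0.005102 - 0.003906)
= 1.097e7 * 0.001196
= 1.3118e+04 /m
lambda = 1 / 1.3118e+04 = 76232.1483 nm

76232.1483


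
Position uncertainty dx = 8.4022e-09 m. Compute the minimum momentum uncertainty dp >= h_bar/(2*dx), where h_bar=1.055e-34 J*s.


dp = h_bar / (2 * dx)
= 1.055e-34 / (2 * 8.4022e-09)
= 1.055e-34 / 1.6804e-08
= 6.2781e-27 kg*m/s

6.2781e-27


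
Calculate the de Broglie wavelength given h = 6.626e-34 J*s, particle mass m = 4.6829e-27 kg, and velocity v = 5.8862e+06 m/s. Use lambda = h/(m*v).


lambda = h / (m * v)
= 6.626e-34 / (4.6829e-27 * 5.8862e+06)
= 6.626e-34 / 2.7564e-20
= 2.4038e-14 m

2.4038e-14


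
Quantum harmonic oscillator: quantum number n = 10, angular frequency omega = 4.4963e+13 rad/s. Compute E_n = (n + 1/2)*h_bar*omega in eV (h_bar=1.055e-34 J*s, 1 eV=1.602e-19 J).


E = (n + 1/2) * h_bar * omega
= (10 + 0.5) * 1.055e-34 * 4.4963e+13
= 10.5 * 4.7436e-21
= 4.9808e-20 J
= 0.3109 eV

0.3109


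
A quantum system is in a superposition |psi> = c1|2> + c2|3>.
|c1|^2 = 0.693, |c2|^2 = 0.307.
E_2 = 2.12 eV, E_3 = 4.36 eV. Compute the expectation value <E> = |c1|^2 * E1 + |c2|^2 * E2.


<E> = |c1|^2 * E1 + |c2|^2 * E2
= 0.693 * 2.12 + 0.307 * 4.36
= 1.4692 + 1.3385
= 2.8077 eV

2.8077


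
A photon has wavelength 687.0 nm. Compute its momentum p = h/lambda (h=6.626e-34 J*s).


p = h / lambda
= 6.626e-34 / (687.0e-9)
= 6.626e-34 / 6.8700e-07
= 9.6448e-28 kg*m/s

9.6448e-28


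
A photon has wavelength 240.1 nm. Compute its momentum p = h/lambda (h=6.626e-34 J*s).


p = h / lambda
= 6.626e-34 / (240.1e-9)
= 6.626e-34 / 2.4010e-07
= 2.7597e-27 kg*m/s

2.7597e-27


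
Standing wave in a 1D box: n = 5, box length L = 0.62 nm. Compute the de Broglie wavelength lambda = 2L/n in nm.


lambda = 2L / n
= 2 * 0.62 / 5
= 1.24 / 5
= 0.248 nm

0.248


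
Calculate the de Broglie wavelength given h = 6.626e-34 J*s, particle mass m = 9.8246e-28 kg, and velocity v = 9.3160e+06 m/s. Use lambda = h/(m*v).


lambda = h / (m * v)
= 6.626e-34 / (9.8246e-28 * 9.3160e+06)
= 6.626e-34 / 9.1526e-21
= 7.2395e-14 m

7.2395e-14


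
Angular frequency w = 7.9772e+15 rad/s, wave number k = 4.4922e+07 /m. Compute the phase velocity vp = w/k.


vp = w / k
= 7.9772e+15 / 4.4922e+07
= 1.7758e+08 m/s

1.7758e+08


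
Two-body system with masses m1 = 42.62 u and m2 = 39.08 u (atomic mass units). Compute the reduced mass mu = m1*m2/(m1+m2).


mu = m1 * m2 / (m1 + m2)
= 42.62 * 39.08 / (42.62 + 39.08)
= 1665.5896 / 81.7
= 20.3867 u

20.3867


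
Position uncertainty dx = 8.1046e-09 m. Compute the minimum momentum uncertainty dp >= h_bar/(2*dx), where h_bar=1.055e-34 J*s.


dp = h_bar / (2 * dx)
= 1.055e-34 / (2 * 8.1046e-09)
= 1.055e-34 / 1.6209e-08
= 6.5086e-27 kg*m/s

6.5086e-27


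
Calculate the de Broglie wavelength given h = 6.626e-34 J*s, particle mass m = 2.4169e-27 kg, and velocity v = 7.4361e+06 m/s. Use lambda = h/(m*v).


lambda = h / (m * v)
= 6.626e-34 / (2.4169e-27 * 7.4361e+06)
= 6.626e-34 / 1.7972e-20
= 3.6868e-14 m

3.6868e-14


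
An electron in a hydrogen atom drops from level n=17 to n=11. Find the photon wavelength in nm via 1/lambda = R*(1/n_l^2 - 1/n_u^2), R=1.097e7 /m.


1/lambda = R * (1/n_l^2 - 1/n_u^2)
= 1.097e7 * (1/11^2 - 1/17^2)
= 1.097e7 * (0.008264 - 0.00346)
= 1.097e7 * 0.004804
= 5.2703e+04 /m
lambda = 1 / 5.2703e+04 = 18974.3673 nm

18974.3673


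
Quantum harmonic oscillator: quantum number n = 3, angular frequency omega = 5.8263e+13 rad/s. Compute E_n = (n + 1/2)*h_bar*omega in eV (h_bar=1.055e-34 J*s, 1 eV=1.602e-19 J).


E = (n + 1/2) * h_bar * omega
= (3 + 0.5) * 1.055e-34 * 5.8263e+13
= 3.5 * 6.1467e-21
= 2.1514e-20 J
= 0.1343 eV

0.1343


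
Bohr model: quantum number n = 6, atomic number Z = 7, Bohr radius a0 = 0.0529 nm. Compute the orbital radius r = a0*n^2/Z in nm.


r = a0 * n^2 / Z
= 0.0529 * 6^2 / 7
= 0.0529 * 36 / 7
= 0.2721 nm

0.2721


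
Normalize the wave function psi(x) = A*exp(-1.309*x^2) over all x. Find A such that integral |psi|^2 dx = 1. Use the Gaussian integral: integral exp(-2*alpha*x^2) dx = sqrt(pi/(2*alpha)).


integral |psi|^2 dx = A^2 * sqrt(pi/(2*alpha)) = 1
A^2 = sqrt(2*alpha/pi)
= sqrt(2 * 1.309 / pi)
= 0.912872
A = sqrt(0.912872)
= 0.9554

0.9554


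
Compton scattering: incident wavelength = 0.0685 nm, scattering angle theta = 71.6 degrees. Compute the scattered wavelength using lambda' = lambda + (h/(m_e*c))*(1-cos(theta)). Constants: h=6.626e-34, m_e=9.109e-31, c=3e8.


Compton wavelength: h/(m_e*c) = 2.4247e-12 m
d_lambda = 2.4247e-12 * (1 - cos(71.6 deg))
= 2.4247e-12 * 0.684351
= 1.6594e-12 m = 0.001659 nm
lambda' = 0.0685 + 0.001659
= 0.070159 nm

0.070159


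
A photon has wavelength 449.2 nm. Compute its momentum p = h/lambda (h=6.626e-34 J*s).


p = h / lambda
= 6.626e-34 / (449.2e-9)
= 6.626e-34 / 4.4920e-07
= 1.4751e-27 kg*m/s

1.4751e-27


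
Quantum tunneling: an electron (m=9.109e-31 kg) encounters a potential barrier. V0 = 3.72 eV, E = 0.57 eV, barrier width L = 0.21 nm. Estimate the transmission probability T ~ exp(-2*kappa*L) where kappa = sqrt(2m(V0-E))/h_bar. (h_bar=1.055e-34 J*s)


V0 - E = 3.15 eV = 5.0463e-19 J
kappa = sqrt(2 * m * (V0-E)) / h_bar
= sqrt(2 * 9.109e-31 * 5.0463e-19) / 1.055e-34
= 9.0883e+09 /m
2*kappa*L = 2 * 9.0883e+09 * 0.21e-9
= 3.8171
T = exp(-3.8171) = 2.199145e-02

2.199145e-02


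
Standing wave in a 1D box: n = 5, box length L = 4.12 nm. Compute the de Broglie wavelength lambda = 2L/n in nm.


lambda = 2L / n
= 2 * 4.12 / 5
= 8.24 / 5
= 1.648 nm

1.648


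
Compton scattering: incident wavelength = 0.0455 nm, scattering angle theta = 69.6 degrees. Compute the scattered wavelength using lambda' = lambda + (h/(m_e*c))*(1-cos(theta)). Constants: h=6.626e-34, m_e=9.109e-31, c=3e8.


Compton wavelength: h/(m_e*c) = 2.4247e-12 m
d_lambda = 2.4247e-12 * (1 - cos(69.6 deg))
= 2.4247e-12 * 0.651428
= 1.5795e-12 m = 0.00158 nm
lambda' = 0.0455 + 0.00158
= 0.04708 nm

0.04708


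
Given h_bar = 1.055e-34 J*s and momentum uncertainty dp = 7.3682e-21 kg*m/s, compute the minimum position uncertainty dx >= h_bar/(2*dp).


dx = h_bar / (2 * dp)
= 1.055e-34 / (2 * 7.3682e-21)
= 1.055e-34 / 1.4736e-20
= 7.1591e-15 m

7.1591e-15


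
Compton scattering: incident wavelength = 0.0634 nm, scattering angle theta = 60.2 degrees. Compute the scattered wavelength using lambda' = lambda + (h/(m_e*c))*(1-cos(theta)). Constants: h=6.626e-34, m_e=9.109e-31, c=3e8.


Compton wavelength: h/(m_e*c) = 2.4247e-12 m
d_lambda = 2.4247e-12 * (1 - cos(60.2 deg))
= 2.4247e-12 * 0.503026
= 1.2197e-12 m = 0.00122 nm
lambda' = 0.0634 + 0.00122
= 0.06462 nm

0.06462


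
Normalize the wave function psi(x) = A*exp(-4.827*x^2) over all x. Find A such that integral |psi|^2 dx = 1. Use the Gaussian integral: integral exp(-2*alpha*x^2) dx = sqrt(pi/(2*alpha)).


integral |psi|^2 dx = A^2 * sqrt(pi/(2*alpha)) = 1
A^2 = sqrt(2*alpha/pi)
= sqrt(2 * 4.827 / pi)
= 1.752987
A = sqrt(1.752987)
= 1.324

1.324


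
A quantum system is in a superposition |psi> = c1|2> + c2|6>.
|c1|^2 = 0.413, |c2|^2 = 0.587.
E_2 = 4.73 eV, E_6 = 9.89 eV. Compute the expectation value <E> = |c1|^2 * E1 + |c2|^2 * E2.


<E> = |c1|^2 * E1 + |c2|^2 * E2
= 0.413 * 4.73 + 0.587 * 9.89
= 1.9535 + 5.8054
= 7.7589 eV

7.7589


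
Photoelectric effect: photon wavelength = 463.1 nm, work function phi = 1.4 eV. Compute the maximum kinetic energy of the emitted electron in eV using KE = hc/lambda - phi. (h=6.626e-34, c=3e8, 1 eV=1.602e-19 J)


E_photon = hc / lambda
= (6.626e-34)(3e8) / (463.1e-9)
= 4.2924e-19 J
= 2.6794 eV
KE = E_photon - phi
= 2.6794 - 1.4
= 1.2794 eV

1.2794


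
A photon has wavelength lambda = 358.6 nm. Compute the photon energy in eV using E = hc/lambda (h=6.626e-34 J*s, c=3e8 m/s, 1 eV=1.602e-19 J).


E = hc / lambda
= (6.626e-34)(3e8) / (358.6e-9)
= 1.9878e-25 / 3.5860e-07
= 5.5432e-19 J
Converting to eV: 5.5432e-19 / 1.602e-19
= 3.4602 eV

3.4602


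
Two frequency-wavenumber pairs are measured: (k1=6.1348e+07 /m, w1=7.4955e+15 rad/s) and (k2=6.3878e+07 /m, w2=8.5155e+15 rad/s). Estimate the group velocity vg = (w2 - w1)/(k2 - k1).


vg = (w2 - w1) / (k2 - k1)
= (8.5155e+15 - 7.4955e+15) / (6.3878e+07 - 6.1348e+07)
= 1.0200e+15 / 2.5300e+06
= 4.0316e+08 m/s

4.0316e+08


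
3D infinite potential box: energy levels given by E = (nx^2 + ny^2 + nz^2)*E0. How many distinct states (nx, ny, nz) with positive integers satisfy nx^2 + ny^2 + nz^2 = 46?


Enumerate all (nx, ny, nz) with nx^2 + ny^2 + nz^2 = 46:
(1,3,6)
(1,6,3)
(3,1,6)
(3,6,1)
(6,1,3)
(6,3,1)
Total degeneracy = 6

6


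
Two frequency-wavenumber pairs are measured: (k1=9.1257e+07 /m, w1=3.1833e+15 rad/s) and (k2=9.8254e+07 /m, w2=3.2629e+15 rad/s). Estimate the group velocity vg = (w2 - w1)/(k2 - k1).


vg = (w2 - w1) / (k2 - k1)
= (3.2629e+15 - 3.1833e+15) / (9.8254e+07 - 9.1257e+07)
= 7.9600e+13 / 6.9970e+06
= 1.1376e+07 m/s

1.1376e+07


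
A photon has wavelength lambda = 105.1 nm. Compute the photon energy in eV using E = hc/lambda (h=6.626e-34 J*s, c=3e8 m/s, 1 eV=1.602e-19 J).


E = hc / lambda
= (6.626e-34)(3e8) / (105.1e-9)
= 1.9878e-25 / 1.0510e-07
= 1.8913e-18 J
Converting to eV: 1.8913e-18 / 1.602e-19
= 11.8061 eV

11.8061


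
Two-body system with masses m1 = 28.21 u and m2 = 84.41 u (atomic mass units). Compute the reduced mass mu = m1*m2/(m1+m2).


mu = m1 * m2 / (m1 + m2)
= 28.21 * 84.41 / (28.21 + 84.41)
= 2381.2061 / 112.62
= 21.1437 u

21.1437


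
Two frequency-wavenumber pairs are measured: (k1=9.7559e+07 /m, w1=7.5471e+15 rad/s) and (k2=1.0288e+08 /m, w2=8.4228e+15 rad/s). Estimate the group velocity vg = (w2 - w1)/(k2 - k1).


vg = (w2 - w1) / (k2 - k1)
= (8.4228e+15 - 7.5471e+15) / (1.0288e+08 - 9.7559e+07)
= 8.7570e+14 / 5.3210e+06
= 1.6457e+08 m/s

1.6457e+08


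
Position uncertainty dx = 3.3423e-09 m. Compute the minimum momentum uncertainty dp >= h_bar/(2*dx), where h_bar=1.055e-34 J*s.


dp = h_bar / (2 * dx)
= 1.055e-34 / (2 * 3.3423e-09)
= 1.055e-34 / 6.6846e-09
= 1.5783e-26 kg*m/s

1.5783e-26


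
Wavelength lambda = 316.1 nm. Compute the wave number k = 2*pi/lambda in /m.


k = 2 * pi / lambda
= 6.2832 / (316.1e-9)
= 6.2832 / 3.1610e-07
= 1.9877e+07 /m

1.9877e+07


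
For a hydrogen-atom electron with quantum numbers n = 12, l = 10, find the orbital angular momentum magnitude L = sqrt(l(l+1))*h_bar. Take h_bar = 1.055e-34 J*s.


L = sqrt(l*(l+1)) * h_bar
= sqrt(10 * 11) * 1.055e-34
= sqrt(110) * 1.055e-34
= 10.4881 * 1.055e-34
= 1.1065e-33 J*s

1.1065e-33


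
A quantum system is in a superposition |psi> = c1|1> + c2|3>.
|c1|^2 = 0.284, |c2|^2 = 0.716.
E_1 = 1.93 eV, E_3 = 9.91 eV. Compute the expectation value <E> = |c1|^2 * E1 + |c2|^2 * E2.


<E> = |c1|^2 * E1 + |c2|^2 * E2
= 0.284 * 1.93 + 0.716 * 9.91
= 0.5481 + 7.0956
= 7.6437 eV

7.6437


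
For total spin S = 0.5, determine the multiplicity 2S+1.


Spin multiplicity = 2S + 1
= 2 * 0.5 + 1
= 1.0 + 1
= 2

2


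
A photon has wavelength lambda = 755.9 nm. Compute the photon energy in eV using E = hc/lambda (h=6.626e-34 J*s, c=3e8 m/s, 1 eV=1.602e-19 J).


E = hc / lambda
= (6.626e-34)(3e8) / (755.9e-9)
= 1.9878e-25 / 7.5590e-07
= 2.6297e-19 J
Converting to eV: 2.6297e-19 / 1.602e-19
= 1.6415 eV

1.6415


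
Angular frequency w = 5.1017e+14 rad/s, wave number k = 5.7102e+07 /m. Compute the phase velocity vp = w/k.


vp = w / k
= 5.1017e+14 / 5.7102e+07
= 8.9344e+06 m/s

8.9344e+06


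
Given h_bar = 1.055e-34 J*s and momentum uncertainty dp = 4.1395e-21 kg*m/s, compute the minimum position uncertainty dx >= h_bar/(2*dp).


dx = h_bar / (2 * dp)
= 1.055e-34 / (2 * 4.1395e-21)
= 1.055e-34 / 8.2790e-21
= 1.2743e-14 m

1.2743e-14


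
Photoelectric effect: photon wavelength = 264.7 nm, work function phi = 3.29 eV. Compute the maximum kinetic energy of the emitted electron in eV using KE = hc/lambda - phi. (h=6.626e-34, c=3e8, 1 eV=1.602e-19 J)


E_photon = hc / lambda
= (6.626e-34)(3e8) / (264.7e-9)
= 7.5096e-19 J
= 4.6877 eV
KE = E_photon - phi
= 4.6877 - 3.29
= 1.3977 eV

1.3977


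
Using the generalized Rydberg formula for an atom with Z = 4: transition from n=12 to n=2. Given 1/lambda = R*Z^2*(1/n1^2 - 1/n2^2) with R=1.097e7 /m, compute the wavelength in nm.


1/lambda = R * Z^2 * (1/n1^2 - 1/n2^2)
= 1.097e7 * 4^2 * (1/2^2 - 1/12^2)
= 1.097e7 * 16 * (0.25 - 0.006944)
= 4.2661e+07 /m
lambda = 1 / 4.2661e+07
= 23.4406 nm

23.4406


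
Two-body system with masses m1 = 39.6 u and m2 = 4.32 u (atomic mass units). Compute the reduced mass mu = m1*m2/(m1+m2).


mu = m1 * m2 / (m1 + m2)
= 39.6 * 4.32 / (39.6 + 4.32)
= 171.072 / 43.92
= 3.8951 u

3.8951


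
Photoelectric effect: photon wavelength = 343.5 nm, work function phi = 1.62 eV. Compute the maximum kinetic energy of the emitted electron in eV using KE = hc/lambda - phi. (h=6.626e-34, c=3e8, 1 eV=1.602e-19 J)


E_photon = hc / lambda
= (6.626e-34)(3e8) / (343.5e-9)
= 5.7869e-19 J
= 3.6123 eV
KE = E_photon - phi
= 3.6123 - 1.62
= 1.9923 eV

1.9923


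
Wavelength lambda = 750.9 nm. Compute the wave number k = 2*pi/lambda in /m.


k = 2 * pi / lambda
= 6.2832 / (750.9e-9)
= 6.2832 / 7.5090e-07
= 8.3675e+06 /m

8.3675e+06


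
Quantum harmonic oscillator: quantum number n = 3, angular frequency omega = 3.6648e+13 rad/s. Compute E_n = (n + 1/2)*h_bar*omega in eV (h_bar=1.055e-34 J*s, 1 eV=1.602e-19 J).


E = (n + 1/2) * h_bar * omega
= (3 + 0.5) * 1.055e-34 * 3.6648e+13
= 3.5 * 3.8664e-21
= 1.3532e-20 J
= 0.0845 eV

0.0845


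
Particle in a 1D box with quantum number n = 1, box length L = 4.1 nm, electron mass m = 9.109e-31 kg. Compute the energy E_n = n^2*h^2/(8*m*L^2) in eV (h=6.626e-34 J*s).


E = n^2 * h^2 / (8 * m * L^2)
= 1^2 * (6.626e-34)^2 / (8 * 9.109e-31 * (4.1e-9)^2)
= 1 * 4.3904e-67 / (8 * 9.109e-31 * 1.6810e-17)
= 3.5841e-21 J
= 0.0224 eV

0.0224


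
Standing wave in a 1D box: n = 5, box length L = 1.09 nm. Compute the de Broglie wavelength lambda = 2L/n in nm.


lambda = 2L / n
= 2 * 1.09 / 5
= 2.18 / 5
= 0.436 nm

0.436


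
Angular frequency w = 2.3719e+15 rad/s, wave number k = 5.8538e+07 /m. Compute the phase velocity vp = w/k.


vp = w / k
= 2.3719e+15 / 5.8538e+07
= 4.0519e+07 m/s

4.0519e+07


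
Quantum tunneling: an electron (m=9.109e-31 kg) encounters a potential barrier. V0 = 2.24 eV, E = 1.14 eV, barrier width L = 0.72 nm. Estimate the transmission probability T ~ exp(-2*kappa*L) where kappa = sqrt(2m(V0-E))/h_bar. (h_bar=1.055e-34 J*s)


V0 - E = 1.1 eV = 1.7622e-19 J
kappa = sqrt(2 * m * (V0-E)) / h_bar
= sqrt(2 * 9.109e-31 * 1.7622e-19) / 1.055e-34
= 5.3706e+09 /m
2*kappa*L = 2 * 5.3706e+09 * 0.72e-9
= 7.7337
T = exp(-7.7337) = 4.378160e-04

4.378160e-04


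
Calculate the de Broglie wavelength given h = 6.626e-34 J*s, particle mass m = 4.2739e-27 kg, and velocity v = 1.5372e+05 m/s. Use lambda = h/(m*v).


lambda = h / (m * v)
= 6.626e-34 / (4.2739e-27 * 1.5372e+05)
= 6.626e-34 / 6.5698e-22
= 1.0085e-12 m

1.0085e-12


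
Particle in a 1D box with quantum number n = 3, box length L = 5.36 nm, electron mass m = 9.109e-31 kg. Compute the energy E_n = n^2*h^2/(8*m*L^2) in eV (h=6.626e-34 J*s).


E = n^2 * h^2 / (8 * m * L^2)
= 3^2 * (6.626e-34)^2 / (8 * 9.109e-31 * (5.36e-9)^2)
= 9 * 4.3904e-67 / (8 * 9.109e-31 * 2.8730e-17)
= 1.8874e-20 J
= 0.1178 eV

0.1178


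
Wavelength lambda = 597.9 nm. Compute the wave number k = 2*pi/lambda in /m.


k = 2 * pi / lambda
= 6.2832 / (597.9e-9)
= 6.2832 / 5.9790e-07
= 1.0509e+07 /m

1.0509e+07


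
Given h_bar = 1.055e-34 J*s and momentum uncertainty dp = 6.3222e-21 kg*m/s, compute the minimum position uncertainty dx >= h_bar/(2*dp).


dx = h_bar / (2 * dp)
= 1.055e-34 / (2 * 6.3222e-21)
= 1.055e-34 / 1.2644e-20
= 8.3436e-15 m

8.3436e-15


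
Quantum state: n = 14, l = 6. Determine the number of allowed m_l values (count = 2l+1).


m_l ranges from -l to +l in integer steps
So m_l goes from -6 to +6
Count = 2l + 1 = 2*6 + 1
= 13

13


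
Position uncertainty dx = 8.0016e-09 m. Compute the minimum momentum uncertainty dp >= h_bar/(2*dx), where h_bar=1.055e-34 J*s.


dp = h_bar / (2 * dx)
= 1.055e-34 / (2 * 8.0016e-09)
= 1.055e-34 / 1.6003e-08
= 6.5924e-27 kg*m/s

6.5924e-27


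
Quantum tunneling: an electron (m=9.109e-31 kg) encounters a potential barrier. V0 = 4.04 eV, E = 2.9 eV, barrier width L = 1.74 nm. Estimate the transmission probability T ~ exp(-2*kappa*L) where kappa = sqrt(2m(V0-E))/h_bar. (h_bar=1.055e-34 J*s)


V0 - E = 1.14 eV = 1.8263e-19 J
kappa = sqrt(2 * m * (V0-E)) / h_bar
= sqrt(2 * 9.109e-31 * 1.8263e-19) / 1.055e-34
= 5.4674e+09 /m
2*kappa*L = 2 * 5.4674e+09 * 1.74e-9
= 19.0266
T = exp(-19.0266) = 5.455816e-09

5.455816e-09


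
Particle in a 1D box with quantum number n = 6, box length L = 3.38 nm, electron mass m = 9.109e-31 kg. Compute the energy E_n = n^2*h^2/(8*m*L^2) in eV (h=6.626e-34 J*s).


E = n^2 * h^2 / (8 * m * L^2)
= 6^2 * (6.626e-34)^2 / (8 * 9.109e-31 * (3.38e-9)^2)
= 36 * 4.3904e-67 / (8 * 9.109e-31 * 1.1424e-17)
= 1.8985e-19 J
= 1.1851 eV

1.1851


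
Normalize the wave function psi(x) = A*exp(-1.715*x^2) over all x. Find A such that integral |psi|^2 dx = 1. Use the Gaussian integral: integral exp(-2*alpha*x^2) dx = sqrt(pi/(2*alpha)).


integral |psi|^2 dx = A^2 * sqrt(pi/(2*alpha)) = 1
A^2 = sqrt(2*alpha/pi)
= sqrt(2 * 1.715 / pi)
= 1.044894
A = sqrt(1.044894)
= 1.0222

1.0222


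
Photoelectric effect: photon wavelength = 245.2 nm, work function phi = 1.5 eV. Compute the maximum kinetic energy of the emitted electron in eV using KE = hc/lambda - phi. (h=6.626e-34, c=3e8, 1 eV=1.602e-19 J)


E_photon = hc / lambda
= (6.626e-34)(3e8) / (245.2e-9)
= 8.1069e-19 J
= 5.0605 eV
KE = E_photon - phi
= 5.0605 - 1.5
= 3.5605 eV

3.5605


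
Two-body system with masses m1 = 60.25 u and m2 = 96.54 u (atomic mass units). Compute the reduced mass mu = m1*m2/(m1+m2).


mu = m1 * m2 / (m1 + m2)
= 60.25 * 96.54 / (60.25 + 96.54)
= 5816.535 / 156.79
= 37.0976 u

37.0976


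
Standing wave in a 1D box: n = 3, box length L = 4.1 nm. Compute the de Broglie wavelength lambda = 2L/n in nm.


lambda = 2L / n
= 2 * 4.1 / 3
= 8.2 / 3
= 2.7333 nm

2.7333


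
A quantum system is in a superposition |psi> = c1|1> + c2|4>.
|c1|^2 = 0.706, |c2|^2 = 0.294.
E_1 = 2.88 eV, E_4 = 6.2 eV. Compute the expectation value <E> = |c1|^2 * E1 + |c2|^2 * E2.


<E> = |c1|^2 * E1 + |c2|^2 * E2
= 0.706 * 2.88 + 0.294 * 6.2
= 2.0333 + 1.8228
= 3.8561 eV

3.8561


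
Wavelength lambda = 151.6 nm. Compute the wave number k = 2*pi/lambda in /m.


k = 2 * pi / lambda
= 6.2832 / (151.6e-9)
= 6.2832 / 1.5160e-07
= 4.1446e+07 /m

4.1446e+07


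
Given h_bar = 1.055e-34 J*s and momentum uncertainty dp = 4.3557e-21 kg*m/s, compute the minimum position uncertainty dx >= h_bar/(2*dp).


dx = h_bar / (2 * dp)
= 1.055e-34 / (2 * 4.3557e-21)
= 1.055e-34 / 8.7114e-21
= 1.2111e-14 m

1.2111e-14


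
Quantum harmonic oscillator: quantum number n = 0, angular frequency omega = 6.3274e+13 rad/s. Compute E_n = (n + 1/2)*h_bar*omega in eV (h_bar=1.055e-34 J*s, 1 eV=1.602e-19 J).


E = (n + 1/2) * h_bar * omega
= (0 + 0.5) * 1.055e-34 * 6.3274e+13
= 0.5 * 6.6754e-21
= 3.3377e-21 J
= 0.0208 eV

0.0208


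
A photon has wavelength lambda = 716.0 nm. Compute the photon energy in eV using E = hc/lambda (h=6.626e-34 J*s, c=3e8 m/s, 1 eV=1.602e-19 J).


E = hc / lambda
= (6.626e-34)(3e8) / (716.0e-9)
= 1.9878e-25 / 7.1600e-07
= 2.7763e-19 J
Converting to eV: 2.7763e-19 / 1.602e-19
= 1.733 eV

1.733


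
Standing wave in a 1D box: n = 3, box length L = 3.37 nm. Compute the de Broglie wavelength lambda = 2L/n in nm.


lambda = 2L / n
= 2 * 3.37 / 3
= 6.74 / 3
= 2.2467 nm

2.2467


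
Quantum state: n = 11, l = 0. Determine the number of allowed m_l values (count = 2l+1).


m_l ranges from -l to +l in integer steps
So m_l goes from -0 to +0
Count = 2l + 1 = 2*0 + 1
= 1

1


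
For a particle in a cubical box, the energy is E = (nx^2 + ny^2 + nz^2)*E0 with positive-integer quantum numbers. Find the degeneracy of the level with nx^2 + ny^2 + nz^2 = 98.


Enumerate all (nx, ny, nz) with nx^2 + ny^2 + nz^2 = 98:
(1,4,9)
(1,9,4)
(3,5,8)
(3,8,5)
(4,1,9)
(4,9,1)
(5,3,8)
(5,8,3)
(8,3,5)
(8,5,3)
(9,1,4)
(9,4,1)
Total degeneracy = 12

12


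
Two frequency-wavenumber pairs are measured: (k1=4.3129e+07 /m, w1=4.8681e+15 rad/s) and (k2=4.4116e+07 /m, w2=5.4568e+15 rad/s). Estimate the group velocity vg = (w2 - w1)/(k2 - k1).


vg = (w2 - w1) / (k2 - k1)
= (5.4568e+15 - 4.8681e+15) / (4.4116e+07 - 4.3129e+07)
= 5.8870e+14 / 9.8700e+05
= 5.9645e+08 m/s

5.9645e+08


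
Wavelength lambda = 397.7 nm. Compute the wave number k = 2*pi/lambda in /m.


k = 2 * pi / lambda
= 6.2832 / (397.7e-9)
= 6.2832 / 3.9770e-07
= 1.5799e+07 /m

1.5799e+07


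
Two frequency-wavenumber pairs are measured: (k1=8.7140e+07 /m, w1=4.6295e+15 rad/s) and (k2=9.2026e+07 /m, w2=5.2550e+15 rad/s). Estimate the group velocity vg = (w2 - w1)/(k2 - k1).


vg = (w2 - w1) / (k2 - k1)
= (5.2550e+15 - 4.6295e+15) / (9.2026e+07 - 8.7140e+07)
= 6.2550e+14 / 4.8860e+06
= 1.2802e+08 m/s

1.2802e+08


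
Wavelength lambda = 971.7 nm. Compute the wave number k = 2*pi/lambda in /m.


k = 2 * pi / lambda
= 6.2832 / (971.7e-9)
= 6.2832 / 9.7170e-07
= 6.4662e+06 /m

6.4662e+06


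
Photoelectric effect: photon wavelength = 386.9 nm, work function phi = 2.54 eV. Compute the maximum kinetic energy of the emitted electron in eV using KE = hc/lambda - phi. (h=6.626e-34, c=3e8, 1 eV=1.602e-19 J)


E_photon = hc / lambda
= (6.626e-34)(3e8) / (386.9e-9)
= 5.1378e-19 J
= 3.2071 eV
KE = E_photon - phi
= 3.2071 - 2.54
= 0.6671 eV

0.6671


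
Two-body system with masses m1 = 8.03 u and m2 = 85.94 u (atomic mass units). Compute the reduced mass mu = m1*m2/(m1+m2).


mu = m1 * m2 / (m1 + m2)
= 8.03 * 85.94 / (8.03 + 85.94)
= 690.0982 / 93.97
= 7.3438 u

7.3438


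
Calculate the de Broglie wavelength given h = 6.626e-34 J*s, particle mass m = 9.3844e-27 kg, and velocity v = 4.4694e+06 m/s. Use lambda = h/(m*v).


lambda = h / (m * v)
= 6.626e-34 / (9.3844e-27 * 4.4694e+06)
= 6.626e-34 / 4.1943e-20
= 1.5798e-14 m

1.5798e-14


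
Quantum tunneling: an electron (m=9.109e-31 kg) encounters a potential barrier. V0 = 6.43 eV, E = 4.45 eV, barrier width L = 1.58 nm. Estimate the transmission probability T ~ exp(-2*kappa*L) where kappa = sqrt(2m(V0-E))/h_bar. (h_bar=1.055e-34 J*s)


V0 - E = 1.98 eV = 3.1720e-19 J
kappa = sqrt(2 * m * (V0-E)) / h_bar
= sqrt(2 * 9.109e-31 * 3.1720e-19) / 1.055e-34
= 7.2055e+09 /m
2*kappa*L = 2 * 7.2055e+09 * 1.58e-9
= 22.7693
T = exp(-22.7693) = 1.292523e-10

1.292523e-10


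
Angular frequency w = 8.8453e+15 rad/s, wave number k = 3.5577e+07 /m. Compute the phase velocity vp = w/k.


vp = w / k
= 8.8453e+15 / 3.5577e+07
= 2.4862e+08 m/s

2.4862e+08


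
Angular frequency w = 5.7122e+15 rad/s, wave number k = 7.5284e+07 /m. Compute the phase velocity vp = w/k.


vp = w / k
= 5.7122e+15 / 7.5284e+07
= 7.5875e+07 m/s

7.5875e+07


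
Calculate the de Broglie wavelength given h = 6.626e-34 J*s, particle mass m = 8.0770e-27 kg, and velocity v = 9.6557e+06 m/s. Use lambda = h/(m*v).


lambda = h / (m * v)
= 6.626e-34 / (8.0770e-27 * 9.6557e+06)
= 6.626e-34 / 7.7989e-20
= 8.4961e-15 m

8.4961e-15


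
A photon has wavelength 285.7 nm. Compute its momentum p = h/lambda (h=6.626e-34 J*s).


p = h / lambda
= 6.626e-34 / (285.7e-9)
= 6.626e-34 / 2.8570e-07
= 2.3192e-27 kg*m/s

2.3192e-27


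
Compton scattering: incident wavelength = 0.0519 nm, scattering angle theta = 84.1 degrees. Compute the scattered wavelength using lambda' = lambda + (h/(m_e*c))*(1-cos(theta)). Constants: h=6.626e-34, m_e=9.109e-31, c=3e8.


Compton wavelength: h/(m_e*c) = 2.4247e-12 m
d_lambda = 2.4247e-12 * (1 - cos(84.1 deg))
= 2.4247e-12 * 0.897207
= 2.1755e-12 m = 0.002175 nm
lambda' = 0.0519 + 0.002175
= 0.054075 nm

0.054075


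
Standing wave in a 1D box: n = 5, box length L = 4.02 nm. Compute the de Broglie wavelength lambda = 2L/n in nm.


lambda = 2L / n
= 2 * 4.02 / 5
= 8.04 / 5
= 1.608 nm

1.608


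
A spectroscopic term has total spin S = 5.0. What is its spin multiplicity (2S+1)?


Spin multiplicity = 2S + 1
= 2 * 5.0 + 1
= 10.0 + 1
= 11

11


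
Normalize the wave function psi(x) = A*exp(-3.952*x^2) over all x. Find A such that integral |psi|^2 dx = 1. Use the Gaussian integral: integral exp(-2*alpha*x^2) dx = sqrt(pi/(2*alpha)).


integral |psi|^2 dx = A^2 * sqrt(pi/(2*alpha)) = 1
A^2 = sqrt(2*alpha/pi)
= sqrt(2 * 3.952 / pi)
= 1.586166
A = sqrt(1.586166)
= 1.2594

1.2594


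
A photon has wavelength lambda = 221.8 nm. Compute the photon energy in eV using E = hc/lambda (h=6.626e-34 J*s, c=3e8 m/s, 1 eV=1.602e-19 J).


E = hc / lambda
= (6.626e-34)(3e8) / (221.8e-9)
= 1.9878e-25 / 2.2180e-07
= 8.9621e-19 J
Converting to eV: 8.9621e-19 / 1.602e-19
= 5.5943 eV

5.5943


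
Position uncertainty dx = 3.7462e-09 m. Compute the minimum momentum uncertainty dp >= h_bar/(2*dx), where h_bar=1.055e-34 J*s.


dp = h_bar / (2 * dx)
= 1.055e-34 / (2 * 3.7462e-09)
= 1.055e-34 / 7.4924e-09
= 1.4081e-26 kg*m/s

1.4081e-26


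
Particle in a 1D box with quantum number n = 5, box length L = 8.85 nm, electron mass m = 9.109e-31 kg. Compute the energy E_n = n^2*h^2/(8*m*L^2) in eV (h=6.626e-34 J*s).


E = n^2 * h^2 / (8 * m * L^2)
= 5^2 * (6.626e-34)^2 / (8 * 9.109e-31 * (8.85e-9)^2)
= 25 * 4.3904e-67 / (8 * 9.109e-31 * 7.8323e-17)
= 1.9231e-20 J
= 0.12 eV

0.12
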